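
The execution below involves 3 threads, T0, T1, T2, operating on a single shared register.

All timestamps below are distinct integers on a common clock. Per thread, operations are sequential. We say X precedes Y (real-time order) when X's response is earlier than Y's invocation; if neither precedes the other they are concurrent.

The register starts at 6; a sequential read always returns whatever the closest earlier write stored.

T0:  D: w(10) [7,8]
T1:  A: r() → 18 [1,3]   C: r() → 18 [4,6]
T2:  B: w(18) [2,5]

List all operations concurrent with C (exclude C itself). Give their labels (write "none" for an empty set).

C spans [4,6]: anything still running between times 4 and 6 counts as concurrent
A [1,3]: before
B [2,5]: concurrent
D [7,8]: after

B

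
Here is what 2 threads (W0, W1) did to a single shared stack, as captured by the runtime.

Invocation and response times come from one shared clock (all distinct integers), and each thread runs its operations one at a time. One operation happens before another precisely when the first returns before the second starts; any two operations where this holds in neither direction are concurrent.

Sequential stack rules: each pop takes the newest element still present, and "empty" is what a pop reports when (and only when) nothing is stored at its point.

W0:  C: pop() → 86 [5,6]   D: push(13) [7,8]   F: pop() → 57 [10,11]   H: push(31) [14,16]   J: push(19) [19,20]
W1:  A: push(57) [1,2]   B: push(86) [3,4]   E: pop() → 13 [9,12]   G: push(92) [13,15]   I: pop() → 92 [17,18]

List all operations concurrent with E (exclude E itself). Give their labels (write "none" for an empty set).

concurrent with E ([9,12]): every op whose interval crosses 9..12
A [1,2]: before
B [3,4]: before
C [5,6]: before
D [7,8]: before
F [10,11]: concurrent
G [13,15]: after
H [14,16]: after
I [17,18]: after
J [19,20]: after

F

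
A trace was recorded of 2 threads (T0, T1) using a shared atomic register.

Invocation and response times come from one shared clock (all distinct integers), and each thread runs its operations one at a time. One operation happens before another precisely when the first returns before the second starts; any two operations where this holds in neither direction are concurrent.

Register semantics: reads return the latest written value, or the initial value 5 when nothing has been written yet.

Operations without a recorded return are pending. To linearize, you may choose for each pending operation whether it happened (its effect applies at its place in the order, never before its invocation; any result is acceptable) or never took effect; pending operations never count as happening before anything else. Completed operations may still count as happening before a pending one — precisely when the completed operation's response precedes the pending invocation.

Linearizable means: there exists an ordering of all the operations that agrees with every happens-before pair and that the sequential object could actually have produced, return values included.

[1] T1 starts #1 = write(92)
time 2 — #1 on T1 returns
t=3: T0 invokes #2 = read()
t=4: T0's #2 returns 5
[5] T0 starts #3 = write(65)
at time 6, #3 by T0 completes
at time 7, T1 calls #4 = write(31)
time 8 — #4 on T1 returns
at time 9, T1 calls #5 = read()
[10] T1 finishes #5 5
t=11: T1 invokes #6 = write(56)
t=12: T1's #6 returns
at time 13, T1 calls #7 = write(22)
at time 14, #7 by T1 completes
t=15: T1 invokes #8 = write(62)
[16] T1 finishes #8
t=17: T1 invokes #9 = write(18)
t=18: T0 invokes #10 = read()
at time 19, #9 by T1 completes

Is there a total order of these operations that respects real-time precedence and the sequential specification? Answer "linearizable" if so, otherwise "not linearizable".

already the first 4 events (up to #2's response at time 4) admit no linearization; the first 3 still do
exactly one order of the 2 completed ops respects real time; the atomic register replay fails
one such order, #1, #2, breaks at step 2 where #2 read() → 5 is illegal

not linearizable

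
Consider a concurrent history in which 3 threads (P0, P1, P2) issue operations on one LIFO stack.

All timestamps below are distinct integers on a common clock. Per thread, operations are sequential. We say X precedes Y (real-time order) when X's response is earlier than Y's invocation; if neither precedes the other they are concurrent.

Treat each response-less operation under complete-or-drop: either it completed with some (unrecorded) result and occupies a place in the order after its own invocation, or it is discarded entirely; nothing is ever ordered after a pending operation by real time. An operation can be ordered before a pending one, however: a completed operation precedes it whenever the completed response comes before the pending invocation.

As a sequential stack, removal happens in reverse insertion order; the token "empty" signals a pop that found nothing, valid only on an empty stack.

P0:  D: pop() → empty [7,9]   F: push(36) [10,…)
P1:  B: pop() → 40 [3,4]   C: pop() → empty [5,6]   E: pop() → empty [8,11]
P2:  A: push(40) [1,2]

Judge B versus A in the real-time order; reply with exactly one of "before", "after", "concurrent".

after

B spans [3,4], A spans [1,2]
resp(A)=2 < inv(B)=3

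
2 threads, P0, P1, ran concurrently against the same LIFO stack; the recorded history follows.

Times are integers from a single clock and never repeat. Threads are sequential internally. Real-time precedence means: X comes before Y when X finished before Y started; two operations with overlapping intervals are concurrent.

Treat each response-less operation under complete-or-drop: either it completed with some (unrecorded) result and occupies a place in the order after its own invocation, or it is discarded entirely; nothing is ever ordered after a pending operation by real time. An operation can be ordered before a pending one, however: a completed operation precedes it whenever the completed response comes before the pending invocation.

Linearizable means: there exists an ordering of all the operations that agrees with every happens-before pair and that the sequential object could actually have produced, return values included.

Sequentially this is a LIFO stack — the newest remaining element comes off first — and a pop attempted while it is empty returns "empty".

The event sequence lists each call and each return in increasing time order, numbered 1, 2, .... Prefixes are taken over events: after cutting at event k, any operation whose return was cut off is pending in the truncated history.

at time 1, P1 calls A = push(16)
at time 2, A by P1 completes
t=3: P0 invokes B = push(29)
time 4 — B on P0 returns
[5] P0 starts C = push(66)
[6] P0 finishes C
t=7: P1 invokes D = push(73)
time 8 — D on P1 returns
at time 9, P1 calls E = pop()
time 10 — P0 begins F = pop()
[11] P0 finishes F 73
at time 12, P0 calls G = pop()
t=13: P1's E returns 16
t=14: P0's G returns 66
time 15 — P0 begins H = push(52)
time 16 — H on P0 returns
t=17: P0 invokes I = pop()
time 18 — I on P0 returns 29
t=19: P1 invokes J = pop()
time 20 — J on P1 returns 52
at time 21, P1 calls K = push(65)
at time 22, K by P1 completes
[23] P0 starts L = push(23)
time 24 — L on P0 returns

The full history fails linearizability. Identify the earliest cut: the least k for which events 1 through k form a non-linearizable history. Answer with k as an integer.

events 1..12 are linearizable, e.g. via A, B, C, D, F:
step 1: A push(16) — stack <16>
step 2: B push(29) — stack <16,29>
step 3: C push(66) — stack <16,29,66>
step 4: D push(73) — stack <16,29,66,73>
step 5: F pop() → 73 — stack <16,29,66>
event 13 — E's response, time 13 — after it, nothing linearizes
including or dropping the 1 pending operation (G) in any combination fails
sample order A, B, C, D, E, F (pending dropped) stalls at step 5 — E pop() → 16 has no legal effect
sample order A, B, C, D, F, E (pending dropped) stalls at step 6 — E pop() → 16 has no legal effect

13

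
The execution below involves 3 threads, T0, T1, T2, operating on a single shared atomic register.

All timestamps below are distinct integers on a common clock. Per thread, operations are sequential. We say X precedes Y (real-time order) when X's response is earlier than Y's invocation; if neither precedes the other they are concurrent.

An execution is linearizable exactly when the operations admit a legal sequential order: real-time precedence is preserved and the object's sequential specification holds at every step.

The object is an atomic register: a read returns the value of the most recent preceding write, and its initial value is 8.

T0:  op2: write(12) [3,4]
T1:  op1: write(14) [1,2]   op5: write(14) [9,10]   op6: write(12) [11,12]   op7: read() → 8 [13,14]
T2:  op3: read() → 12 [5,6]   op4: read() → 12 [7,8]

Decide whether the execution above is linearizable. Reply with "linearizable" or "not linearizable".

events 1..13 are fine; event 14 — the response of op7 at time 14 — makes the prefix non-linearizable
one real-time candidate order over the 7 completed operations — the atomic register replay rejects it
sample order op1, op2, op3, op4, op5, op6, op7 stalls at step 7 — op7 read() → 8 has no legal effect

not linearizable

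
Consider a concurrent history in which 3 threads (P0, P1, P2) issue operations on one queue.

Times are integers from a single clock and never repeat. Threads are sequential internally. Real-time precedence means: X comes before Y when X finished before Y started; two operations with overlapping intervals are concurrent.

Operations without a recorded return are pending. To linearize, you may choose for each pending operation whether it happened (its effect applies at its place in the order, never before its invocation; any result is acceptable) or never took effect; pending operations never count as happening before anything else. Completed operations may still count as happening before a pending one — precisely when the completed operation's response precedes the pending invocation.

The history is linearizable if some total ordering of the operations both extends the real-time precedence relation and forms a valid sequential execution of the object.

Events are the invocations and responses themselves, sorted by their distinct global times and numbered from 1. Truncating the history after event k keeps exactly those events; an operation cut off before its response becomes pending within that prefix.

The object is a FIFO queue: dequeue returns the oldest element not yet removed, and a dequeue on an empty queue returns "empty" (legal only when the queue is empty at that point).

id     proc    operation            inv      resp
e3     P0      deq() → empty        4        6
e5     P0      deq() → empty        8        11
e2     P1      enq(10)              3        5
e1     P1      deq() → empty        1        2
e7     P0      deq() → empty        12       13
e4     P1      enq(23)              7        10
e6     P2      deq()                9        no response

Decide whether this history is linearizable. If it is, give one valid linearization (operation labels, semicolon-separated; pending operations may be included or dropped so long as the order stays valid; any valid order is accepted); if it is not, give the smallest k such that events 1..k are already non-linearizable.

cut after 12 events: linearizable; cut after 13 events (e7 responds, time 13): not linearizable
all 4 real-time-respecting orders fail — 6 completed queue operations, no legal replay
every completion of the 1 pending operation (e6) was checked; none linearizes
take e1, e2, e3, e4, e5, e7 (pending dropped): step 3 already fails, because e3 deq() → empty cannot occur there
take e1, e2, e3, e5, e4, e7 (pending dropped): step 3 already fails, because e3 deq() → empty cannot occur there

not linearizable — minimal violating prefix: 13 events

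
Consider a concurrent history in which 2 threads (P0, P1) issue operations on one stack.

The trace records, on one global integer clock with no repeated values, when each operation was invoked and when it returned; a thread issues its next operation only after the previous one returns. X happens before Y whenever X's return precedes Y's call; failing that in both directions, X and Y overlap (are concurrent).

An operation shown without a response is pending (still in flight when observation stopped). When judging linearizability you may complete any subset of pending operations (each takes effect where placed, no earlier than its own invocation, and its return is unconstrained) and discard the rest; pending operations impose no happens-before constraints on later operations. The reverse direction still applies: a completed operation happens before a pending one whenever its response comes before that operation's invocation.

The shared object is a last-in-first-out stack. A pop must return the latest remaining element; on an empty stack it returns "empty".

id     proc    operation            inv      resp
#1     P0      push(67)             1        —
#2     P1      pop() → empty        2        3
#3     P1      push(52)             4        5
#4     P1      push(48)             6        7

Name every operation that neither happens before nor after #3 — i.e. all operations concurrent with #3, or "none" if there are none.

#1

concurrent with #3 ([4,5]): every op whose interval crosses 4..5
#1 [1,…): concurrent
#2 [2,3]: before
#4 [6,7]: after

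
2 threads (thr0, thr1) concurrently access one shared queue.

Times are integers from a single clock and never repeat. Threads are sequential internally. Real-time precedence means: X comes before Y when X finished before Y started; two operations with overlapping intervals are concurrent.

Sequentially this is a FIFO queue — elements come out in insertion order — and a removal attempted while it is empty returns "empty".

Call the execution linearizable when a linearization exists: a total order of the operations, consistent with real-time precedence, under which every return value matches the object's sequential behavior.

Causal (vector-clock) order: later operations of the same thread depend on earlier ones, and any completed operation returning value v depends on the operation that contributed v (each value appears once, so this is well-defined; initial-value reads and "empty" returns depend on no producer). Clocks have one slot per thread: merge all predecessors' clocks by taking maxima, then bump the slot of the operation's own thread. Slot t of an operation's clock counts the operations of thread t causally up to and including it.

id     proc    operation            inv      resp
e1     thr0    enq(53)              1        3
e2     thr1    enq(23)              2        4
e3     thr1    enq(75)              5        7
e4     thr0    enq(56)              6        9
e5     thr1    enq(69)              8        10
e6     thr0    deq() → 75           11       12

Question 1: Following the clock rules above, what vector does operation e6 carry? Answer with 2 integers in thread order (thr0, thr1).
Answer: (3, 2)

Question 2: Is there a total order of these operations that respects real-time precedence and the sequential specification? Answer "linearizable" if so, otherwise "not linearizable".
not linearizable

cut after 11 events: linearizable; cut after 12 events (e6 responds, time 12): not linearizable
checked exhaustively: 6 real-time-consistent orders of 6 completed operations, zero legal queue replays
for example e1, e2, e3, e4, e5, e6 fails at step 6: e6 deq() → 75 is not legal there
for example e1, e2, e3, e5, e4, e6 fails at step 6: e6 deq() → 75 is not legal there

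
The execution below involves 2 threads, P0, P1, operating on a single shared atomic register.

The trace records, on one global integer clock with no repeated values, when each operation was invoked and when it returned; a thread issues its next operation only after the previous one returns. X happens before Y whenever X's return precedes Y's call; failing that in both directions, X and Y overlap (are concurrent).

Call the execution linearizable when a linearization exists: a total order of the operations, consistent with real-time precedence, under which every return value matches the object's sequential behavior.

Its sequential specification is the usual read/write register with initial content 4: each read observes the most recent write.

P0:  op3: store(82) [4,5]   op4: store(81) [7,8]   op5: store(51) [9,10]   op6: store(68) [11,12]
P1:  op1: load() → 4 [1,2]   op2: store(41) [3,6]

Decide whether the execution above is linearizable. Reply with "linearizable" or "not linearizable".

a witness: op1, op2, op3, op4, op5, op6
after step 1 (op1 load() → 4): value 4
after step 2 (op2 store(41)): value 41
after step 3 (op3 store(82)): value 82
after step 4 (op4 store(81)): value 81
after step 5 (op5 store(51)): value 51
after step 6 (op6 store(68)): value 68

linearizable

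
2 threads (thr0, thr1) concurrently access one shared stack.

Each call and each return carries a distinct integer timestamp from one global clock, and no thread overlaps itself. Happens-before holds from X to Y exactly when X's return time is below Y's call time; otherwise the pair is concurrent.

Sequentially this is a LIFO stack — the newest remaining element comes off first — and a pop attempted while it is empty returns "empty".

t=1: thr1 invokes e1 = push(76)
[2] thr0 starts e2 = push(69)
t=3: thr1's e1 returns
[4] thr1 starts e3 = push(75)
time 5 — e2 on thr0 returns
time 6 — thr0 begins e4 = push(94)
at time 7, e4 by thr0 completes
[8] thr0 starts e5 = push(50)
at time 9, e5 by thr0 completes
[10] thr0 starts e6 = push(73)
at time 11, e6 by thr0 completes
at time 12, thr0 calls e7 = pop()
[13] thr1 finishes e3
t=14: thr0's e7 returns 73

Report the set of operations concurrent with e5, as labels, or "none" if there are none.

e5 runs from 8 to 9; window-overlapping ops are concurrent
e1 [1,3]: before
e2 [2,5]: before
e3 [4,13]: concurrent
e4 [6,7]: before
e6 [10,11]: after
e7 [12,14]: after

e3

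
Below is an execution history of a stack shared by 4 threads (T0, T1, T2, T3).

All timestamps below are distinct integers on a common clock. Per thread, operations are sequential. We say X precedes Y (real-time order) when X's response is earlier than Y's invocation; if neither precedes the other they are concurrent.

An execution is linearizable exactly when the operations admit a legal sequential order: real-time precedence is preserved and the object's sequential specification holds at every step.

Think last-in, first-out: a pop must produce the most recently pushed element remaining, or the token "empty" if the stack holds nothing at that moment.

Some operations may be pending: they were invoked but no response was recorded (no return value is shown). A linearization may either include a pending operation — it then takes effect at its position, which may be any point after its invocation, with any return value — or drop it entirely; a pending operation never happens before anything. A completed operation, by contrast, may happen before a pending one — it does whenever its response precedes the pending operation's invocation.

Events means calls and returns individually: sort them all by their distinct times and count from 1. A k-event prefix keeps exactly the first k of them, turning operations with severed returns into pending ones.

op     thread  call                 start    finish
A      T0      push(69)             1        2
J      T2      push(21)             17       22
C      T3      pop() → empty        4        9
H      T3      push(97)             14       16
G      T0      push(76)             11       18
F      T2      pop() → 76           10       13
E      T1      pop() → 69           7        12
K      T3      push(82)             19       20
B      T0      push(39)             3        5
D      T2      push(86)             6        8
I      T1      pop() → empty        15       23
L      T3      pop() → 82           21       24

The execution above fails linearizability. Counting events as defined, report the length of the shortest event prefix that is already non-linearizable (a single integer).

9

events 1..8 are linearizable, e.g. via A, B, C, D:
after step 1 (A push(69)): stack <69>
after step 2 (B push(39)): stack <69,39>
after step 3 (C pop() (pending, included)): stack <69>
after step 4 (D push(86)): stack <69,86>
at event 9 (C's time-9 response) nothing linearizes any more
include/drop combinations of the 1 pending operation (E) were all tried; none helps
one such order, A, B, C, D (pending dropped), breaks at step 3 where C pop() → empty is illegal
one such order, A, B, D, C (pending dropped), breaks at step 4 where C pop() → empty is illegal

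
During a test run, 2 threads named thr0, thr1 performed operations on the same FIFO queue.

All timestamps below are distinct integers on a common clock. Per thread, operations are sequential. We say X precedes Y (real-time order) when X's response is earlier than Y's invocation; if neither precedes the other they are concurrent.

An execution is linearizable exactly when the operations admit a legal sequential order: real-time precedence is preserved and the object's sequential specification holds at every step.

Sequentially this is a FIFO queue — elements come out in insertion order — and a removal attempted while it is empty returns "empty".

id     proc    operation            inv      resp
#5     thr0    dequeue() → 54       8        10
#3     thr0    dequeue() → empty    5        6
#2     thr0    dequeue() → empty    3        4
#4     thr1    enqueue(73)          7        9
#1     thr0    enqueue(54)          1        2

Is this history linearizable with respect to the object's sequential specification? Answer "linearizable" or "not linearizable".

events 1..3 are fine; event 4 — the response of #2 at time 4 — makes the prefix non-linearizable
exactly one order of the 2 completed ops respects real time; the FIFO queue replay fails
e.g. #1, #2: illegal at step 2, since #2 dequeue() → empty cannot apply there

not linearizable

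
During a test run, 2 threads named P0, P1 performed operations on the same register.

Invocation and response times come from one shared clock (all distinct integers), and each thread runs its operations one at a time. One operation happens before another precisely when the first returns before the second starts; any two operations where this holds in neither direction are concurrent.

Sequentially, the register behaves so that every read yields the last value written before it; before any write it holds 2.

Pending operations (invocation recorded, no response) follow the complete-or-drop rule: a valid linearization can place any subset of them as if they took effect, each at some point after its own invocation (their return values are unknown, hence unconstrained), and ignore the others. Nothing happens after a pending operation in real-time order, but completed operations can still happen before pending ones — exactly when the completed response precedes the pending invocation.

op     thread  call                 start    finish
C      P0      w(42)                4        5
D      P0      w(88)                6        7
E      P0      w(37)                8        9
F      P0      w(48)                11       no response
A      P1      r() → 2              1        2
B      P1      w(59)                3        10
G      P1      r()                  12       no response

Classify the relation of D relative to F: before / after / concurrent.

before

D spans [6,7], F spans [11,…)
resp(D)=7 < inv(F)=11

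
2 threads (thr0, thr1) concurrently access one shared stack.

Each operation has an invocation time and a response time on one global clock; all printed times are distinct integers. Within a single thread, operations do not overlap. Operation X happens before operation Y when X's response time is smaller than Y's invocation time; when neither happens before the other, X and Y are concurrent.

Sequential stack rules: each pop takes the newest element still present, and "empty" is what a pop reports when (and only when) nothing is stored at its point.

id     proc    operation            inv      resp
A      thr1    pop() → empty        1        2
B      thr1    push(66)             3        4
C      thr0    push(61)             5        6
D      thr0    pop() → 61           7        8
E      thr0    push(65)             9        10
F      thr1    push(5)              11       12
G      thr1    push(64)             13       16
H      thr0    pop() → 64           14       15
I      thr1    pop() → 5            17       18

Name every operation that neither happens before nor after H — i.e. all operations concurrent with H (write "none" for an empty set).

H spans [14,15]; an op avoiding the whole window 14..15 is ordered, any other is concurrent
A [1,2]: before
B [3,4]: before
C [5,6]: before
D [7,8]: before
E [9,10]: before
F [11,12]: before
G [13,16]: concurrent
I [17,18]: after

G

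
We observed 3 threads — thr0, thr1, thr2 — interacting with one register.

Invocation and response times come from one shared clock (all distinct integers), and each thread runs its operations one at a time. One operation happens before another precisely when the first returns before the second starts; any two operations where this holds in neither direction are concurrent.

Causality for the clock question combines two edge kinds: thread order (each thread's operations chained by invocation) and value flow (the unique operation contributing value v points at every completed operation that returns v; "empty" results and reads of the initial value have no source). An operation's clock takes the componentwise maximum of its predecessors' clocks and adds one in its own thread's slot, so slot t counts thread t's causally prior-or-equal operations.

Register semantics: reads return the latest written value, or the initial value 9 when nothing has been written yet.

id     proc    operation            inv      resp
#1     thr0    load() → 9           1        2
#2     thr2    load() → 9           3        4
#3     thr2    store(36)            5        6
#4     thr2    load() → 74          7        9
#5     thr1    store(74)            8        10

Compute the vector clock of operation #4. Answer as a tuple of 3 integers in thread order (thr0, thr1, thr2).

invoked at 3, #2 has no predecessors; its own thr2 bump gives (0, 0, 1)
invoked at 8, #5 has no predecessors; its own thr1 bump gives (0, 1, 0)
invoked at 1, #1 has no predecessors; its own thr0 bump gives (1, 0, 0)
merge at #3 (invoked 5): VC(#2)=(0, 0, 1), own-thread bump on thr2 → (0, 0, 2)
merge at #4 (invoked 7): VC(#3)=(0, 0, 2), VC(#5)=(0, 1, 0), own-thread bump on thr2 → (0, 1, 3)
target: VC(#4) = (0, 1, 3)

(0, 1, 3)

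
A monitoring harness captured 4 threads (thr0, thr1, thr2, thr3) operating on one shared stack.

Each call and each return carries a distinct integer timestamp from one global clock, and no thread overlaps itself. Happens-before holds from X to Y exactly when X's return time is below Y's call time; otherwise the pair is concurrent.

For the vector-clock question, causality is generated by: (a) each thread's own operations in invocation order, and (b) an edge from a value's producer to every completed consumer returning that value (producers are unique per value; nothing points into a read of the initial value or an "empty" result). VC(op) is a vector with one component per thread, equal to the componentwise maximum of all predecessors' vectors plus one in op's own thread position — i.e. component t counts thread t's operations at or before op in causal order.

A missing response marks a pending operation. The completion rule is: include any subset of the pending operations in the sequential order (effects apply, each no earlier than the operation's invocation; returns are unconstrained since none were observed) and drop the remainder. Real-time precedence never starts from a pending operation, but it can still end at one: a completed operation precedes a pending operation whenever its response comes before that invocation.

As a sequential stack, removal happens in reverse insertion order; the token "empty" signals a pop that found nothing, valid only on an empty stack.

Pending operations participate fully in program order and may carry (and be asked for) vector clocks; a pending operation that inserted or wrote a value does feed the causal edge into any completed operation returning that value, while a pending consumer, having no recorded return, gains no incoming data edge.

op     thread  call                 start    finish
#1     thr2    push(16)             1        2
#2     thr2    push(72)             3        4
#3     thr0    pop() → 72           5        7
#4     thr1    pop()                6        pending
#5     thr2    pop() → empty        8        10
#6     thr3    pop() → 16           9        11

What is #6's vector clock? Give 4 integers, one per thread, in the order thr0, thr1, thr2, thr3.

(0, 0, 1, 1)

#1 (invocation 1): nothing precedes it; thr2's component alone gives (0, 0, 1, 0)
#4 (invocation 6): nothing precedes it; thr1's component alone gives (0, 1, 0, 0)
#6 (invocation 9): componentwise max over VC(#1)=(0, 0, 1, 0), +1 at thr3, giving (0, 0, 1, 1)
#2 (invocation 3): componentwise max over VC(#1)=(0, 0, 1, 0), +1 at thr2, giving (0, 0, 2, 0)
#5 (invocation 8): componentwise max over VC(#2)=(0, 0, 2, 0), +1 at thr2, giving (0, 0, 3, 0)
#3 (invocation 5): componentwise max over VC(#2)=(0, 0, 2, 0), +1 at thr0, giving (1, 0, 2, 0)
target: VC(#6) = (0, 0, 1, 1)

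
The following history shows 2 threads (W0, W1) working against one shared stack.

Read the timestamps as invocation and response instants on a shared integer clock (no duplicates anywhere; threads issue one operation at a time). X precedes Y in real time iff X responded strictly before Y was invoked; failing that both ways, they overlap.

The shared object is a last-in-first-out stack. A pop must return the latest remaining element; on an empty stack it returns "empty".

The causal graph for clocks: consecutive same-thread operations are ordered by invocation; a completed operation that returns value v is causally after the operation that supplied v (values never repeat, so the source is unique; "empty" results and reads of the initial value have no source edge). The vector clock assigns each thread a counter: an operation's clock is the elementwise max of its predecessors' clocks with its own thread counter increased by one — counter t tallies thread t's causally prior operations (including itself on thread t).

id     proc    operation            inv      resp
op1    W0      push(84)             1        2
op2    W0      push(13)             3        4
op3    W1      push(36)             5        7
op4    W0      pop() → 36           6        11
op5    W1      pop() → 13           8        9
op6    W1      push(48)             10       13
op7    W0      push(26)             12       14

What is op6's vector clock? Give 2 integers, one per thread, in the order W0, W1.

invoked at 5, op3 has no predecessors; its own W1 bump gives (0, 1)
invoked at 1, op1 has no predecessors; its own W0 bump gives (1, 0)
op2, invoked 3, takes VC(op1)=(1, 0) under max, adds 1 for W0 → (2, 0)
op5, invoked 8, takes VC(op2)=(2, 0), VC(op3)=(0, 1) under max, adds 1 for W1 → (2, 2)
op4, invoked 6, takes VC(op2)=(2, 0), VC(op3)=(0, 1) under max, adds 1 for W0 → (3, 1)
op6, invoked 10, takes VC(op5)=(2, 2) under max, adds 1 for W1 → (2, 3)
op7, invoked 12, takes VC(op4)=(3, 1) under max, adds 1 for W0 → (4, 1)
target: VC(op6) = (2, 3)

(2, 3)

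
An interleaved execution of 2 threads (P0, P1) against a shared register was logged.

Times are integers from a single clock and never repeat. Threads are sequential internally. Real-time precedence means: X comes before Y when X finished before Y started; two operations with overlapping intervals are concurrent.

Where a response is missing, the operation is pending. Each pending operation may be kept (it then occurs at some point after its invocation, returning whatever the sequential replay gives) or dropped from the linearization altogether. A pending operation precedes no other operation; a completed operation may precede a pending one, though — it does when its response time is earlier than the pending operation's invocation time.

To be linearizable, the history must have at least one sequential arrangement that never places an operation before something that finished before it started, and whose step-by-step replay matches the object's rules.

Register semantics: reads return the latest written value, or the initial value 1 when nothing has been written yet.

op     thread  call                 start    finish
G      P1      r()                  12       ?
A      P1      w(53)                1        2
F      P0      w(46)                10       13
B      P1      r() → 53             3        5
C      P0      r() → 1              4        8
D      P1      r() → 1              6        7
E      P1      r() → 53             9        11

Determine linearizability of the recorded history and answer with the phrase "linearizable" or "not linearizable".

not linearizable

through event 6 a valid linearization exists; event 7 (D responding at time 7) ends that
one real-time candidate order over the 3 completed operations — the register replay rejects it
every completion of the 1 pending operation (C) was checked; none linearizes
one such order, A, B, D (pending dropped), breaks at step 3 where D r() → 1 is illegal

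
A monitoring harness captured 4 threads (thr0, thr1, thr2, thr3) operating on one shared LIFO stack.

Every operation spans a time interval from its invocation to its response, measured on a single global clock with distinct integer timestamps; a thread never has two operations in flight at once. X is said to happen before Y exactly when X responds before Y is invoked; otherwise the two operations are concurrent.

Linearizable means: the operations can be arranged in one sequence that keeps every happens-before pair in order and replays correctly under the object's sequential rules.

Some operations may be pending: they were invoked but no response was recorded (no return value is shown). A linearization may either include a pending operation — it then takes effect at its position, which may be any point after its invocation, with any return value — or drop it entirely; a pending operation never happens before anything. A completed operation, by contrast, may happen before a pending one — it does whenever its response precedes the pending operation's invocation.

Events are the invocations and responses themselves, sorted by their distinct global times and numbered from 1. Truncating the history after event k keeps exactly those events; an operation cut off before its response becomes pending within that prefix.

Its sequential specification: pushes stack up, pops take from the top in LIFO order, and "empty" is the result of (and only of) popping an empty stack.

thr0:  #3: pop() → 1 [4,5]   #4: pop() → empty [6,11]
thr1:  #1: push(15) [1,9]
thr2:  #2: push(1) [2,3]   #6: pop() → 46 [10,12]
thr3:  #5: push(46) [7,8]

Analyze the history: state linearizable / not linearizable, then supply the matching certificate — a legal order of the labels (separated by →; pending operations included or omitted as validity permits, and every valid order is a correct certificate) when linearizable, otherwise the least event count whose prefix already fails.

linearizable — witness: #2 → #3 → #4 → #1 → #5 → #6

step 1: #2 push(1) — stack <1>
step 2: #3 pop() → 1 — stack <>
step 3: #4 pop() → empty — stack <>
step 4: #1 push(15) — stack <15>
step 5: #5 push(46) — stack <15,46>
step 6: #6 pop() → 46 — stack <15>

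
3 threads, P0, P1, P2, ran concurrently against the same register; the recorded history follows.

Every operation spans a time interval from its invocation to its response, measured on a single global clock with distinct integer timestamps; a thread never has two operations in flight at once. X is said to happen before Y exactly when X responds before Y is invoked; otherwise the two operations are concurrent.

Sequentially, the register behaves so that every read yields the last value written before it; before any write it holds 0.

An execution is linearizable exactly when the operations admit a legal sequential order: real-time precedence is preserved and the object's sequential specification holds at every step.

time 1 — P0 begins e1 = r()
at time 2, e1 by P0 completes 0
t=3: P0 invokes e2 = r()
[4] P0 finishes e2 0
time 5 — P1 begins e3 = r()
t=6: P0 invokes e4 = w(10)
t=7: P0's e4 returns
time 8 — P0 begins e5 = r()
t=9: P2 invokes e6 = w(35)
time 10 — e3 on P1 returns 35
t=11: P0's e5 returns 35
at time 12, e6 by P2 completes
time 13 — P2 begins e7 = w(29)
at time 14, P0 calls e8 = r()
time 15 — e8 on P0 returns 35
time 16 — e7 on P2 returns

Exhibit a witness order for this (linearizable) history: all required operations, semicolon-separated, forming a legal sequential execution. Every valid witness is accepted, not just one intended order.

after step 1 (e1 r() → 0): value 0
after step 2 (e2 r() → 0): value 0
after step 3 (e4 w(10)): value 10
after step 4 (e6 w(35)): value 35
after step 5 (e3 r() → 35): value 35
after step 6 (e5 r() → 35): value 35
after step 7 (e8 r() → 35): value 35
after step 8 (e7 w(29)): value 29

e1; e2; e4; e6; e3; e5; e8; e7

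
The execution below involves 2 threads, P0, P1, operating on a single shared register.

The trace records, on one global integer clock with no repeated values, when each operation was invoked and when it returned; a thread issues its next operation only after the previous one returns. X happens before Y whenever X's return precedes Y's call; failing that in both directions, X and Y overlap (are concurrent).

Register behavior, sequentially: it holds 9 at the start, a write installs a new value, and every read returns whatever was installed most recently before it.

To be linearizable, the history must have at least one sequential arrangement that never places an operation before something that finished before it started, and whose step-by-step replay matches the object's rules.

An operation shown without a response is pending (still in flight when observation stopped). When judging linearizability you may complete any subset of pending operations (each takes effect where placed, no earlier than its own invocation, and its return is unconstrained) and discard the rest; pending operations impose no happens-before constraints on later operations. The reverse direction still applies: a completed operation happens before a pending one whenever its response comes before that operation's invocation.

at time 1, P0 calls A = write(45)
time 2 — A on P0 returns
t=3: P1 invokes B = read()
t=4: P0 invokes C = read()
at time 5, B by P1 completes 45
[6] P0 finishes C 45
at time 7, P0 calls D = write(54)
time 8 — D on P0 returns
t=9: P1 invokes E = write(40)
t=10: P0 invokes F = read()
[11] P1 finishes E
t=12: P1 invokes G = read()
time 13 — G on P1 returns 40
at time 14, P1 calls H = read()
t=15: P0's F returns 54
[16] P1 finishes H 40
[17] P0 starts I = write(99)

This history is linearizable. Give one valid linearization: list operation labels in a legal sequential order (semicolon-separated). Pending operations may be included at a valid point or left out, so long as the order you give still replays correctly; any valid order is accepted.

1. A write(45), leaving value 45
2. B read() → 45, leaving value 45
3. C read() → 45, leaving value 45
4. D write(54), leaving value 54
5. F read() → 54, leaving value 54
6. E write(40), leaving value 40
7. G read() → 40, leaving value 40
8. H read() → 40, leaving value 40

A; B; C; D; F; E; G; H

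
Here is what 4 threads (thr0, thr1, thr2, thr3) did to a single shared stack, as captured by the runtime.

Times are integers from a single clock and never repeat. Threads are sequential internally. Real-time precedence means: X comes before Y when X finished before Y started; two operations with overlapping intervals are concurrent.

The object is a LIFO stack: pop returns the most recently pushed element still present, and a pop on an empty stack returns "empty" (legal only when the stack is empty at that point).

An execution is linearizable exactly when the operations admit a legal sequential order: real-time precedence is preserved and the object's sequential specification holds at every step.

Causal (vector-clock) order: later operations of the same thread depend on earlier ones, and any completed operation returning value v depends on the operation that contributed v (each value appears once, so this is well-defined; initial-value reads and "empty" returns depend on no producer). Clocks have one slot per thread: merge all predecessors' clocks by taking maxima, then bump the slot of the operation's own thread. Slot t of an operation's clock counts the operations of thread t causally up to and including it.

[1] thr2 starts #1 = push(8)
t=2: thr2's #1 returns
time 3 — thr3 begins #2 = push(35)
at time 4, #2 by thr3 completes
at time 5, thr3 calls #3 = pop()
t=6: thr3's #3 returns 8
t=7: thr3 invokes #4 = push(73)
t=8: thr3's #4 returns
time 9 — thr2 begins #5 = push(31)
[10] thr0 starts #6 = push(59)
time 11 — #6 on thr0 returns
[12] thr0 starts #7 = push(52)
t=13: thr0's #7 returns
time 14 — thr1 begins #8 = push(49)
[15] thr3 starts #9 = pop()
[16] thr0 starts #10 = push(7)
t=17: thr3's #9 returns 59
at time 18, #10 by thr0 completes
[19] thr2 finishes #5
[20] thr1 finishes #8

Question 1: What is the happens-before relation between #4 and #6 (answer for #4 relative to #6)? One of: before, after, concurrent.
#4 spans [7,8], #6 spans [10,11]
resp(#4)=8 < inv(#6)=10

before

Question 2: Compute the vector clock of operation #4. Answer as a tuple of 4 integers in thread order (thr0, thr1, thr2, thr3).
no predecessors for #2 (invoked 3): thr3 increments from zero → (0, 0, 0, 1)
no predecessors for #1 (invoked 1): thr2 increments from zero → (0, 0, 1, 0)
no predecessors for #8 (invoked 14): thr1 increments from zero → (0, 1, 0, 0)
no predecessors for #6 (invoked 10): thr0 increments from zero → (1, 0, 0, 0)
from VC(#1)=(0, 0, 1, 0), #5 (invoked 9) maxes components and bumps thr2 → (0, 0, 2, 0)
from VC(#6)=(1, 0, 0, 0), #7 (invoked 12) maxes components and bumps thr0 → (2, 0, 0, 0)
from VC(#1)=(0, 0, 1, 0), VC(#2)=(0, 0, 0, 1), #3 (invoked 5) maxes components and bumps thr3 → (0, 0, 1, 2)
from VC(#7)=(2, 0, 0, 0), #10 (invoked 16) maxes components and bumps thr0 → (3, 0, 0, 0)
from VC(#3)=(0, 0, 1, 2), #4 (invoked 7) maxes components and bumps thr3 → (0, 0, 1, 3)
from VC(#4)=(0, 0, 1, 3), VC(#6)=(1, 0, 0, 0), #9 (invoked 15) maxes components and bumps thr3 → (1, 0, 1, 4)
target: VC(#4) = (0, 0, 1, 3)

(0, 0, 1, 3)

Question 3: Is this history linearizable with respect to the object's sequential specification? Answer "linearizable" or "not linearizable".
already the first 6 events (up to #3's response at time 6) admit no linearization; the first 5 still do
one real-time candidate order over the 3 completed operations — the stack replay rejects it
take #1, #2, #3: step 3 already fails, because #3 pop() → 8 cannot occur there

not linearizable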